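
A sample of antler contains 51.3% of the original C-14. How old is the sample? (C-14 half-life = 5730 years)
Age = t½ × log₂(1/ratio) = 5518 years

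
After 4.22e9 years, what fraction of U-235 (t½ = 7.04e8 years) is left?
N/N₀ = (1/2)^(t/t½) = 0.01569 = 1.57%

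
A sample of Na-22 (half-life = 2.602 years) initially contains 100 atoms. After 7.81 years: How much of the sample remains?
N = N₀(1/2)^(t/t½) = 12.49 atoms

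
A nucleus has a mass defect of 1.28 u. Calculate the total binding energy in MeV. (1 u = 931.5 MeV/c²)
B.E. = Δm × 931.5 = 1192 MeV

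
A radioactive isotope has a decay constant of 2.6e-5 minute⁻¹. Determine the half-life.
t½ = ln(2)/λ = 26660 minutes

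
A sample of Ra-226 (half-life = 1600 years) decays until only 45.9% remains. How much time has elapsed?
t = t½ × log₂(N₀/N) = 1797 years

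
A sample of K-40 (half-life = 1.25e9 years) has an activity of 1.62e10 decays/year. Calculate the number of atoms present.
N = A/λ = 2.921e19 atoms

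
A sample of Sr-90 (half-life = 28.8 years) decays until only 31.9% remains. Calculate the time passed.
t = t½ × log₂(N₀/N) = 47.47 years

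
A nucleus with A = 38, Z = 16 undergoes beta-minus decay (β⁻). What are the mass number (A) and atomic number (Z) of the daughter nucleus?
Daughter: A = 38, Z = 17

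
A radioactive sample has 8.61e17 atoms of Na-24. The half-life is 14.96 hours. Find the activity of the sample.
A = λN = 3.989e16 decays/hour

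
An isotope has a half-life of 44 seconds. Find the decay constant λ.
λ = ln(2)/t½ = 0.01575 second⁻¹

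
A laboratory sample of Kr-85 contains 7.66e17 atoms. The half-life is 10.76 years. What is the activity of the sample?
A = λN = 4.934e16 decays/year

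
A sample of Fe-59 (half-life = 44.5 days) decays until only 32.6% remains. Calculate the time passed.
t = t½ × log₂(N₀/N) = 71.96 days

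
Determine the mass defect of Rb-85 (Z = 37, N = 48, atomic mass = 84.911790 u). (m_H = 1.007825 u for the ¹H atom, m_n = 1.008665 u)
Δm = Z·m_H + N·m_n − M = 0.7937 u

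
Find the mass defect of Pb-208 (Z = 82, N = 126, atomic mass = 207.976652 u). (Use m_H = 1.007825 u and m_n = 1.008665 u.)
Δm = Z·m_H + N·m_n − M = 1.757 u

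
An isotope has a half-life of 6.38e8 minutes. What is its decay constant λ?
λ = ln(2)/t½ = 1.086e-9 minute⁻¹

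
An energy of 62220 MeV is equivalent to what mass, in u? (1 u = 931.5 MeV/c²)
m = E/c² = 66.8 u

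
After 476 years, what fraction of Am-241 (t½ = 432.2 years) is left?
N/N₀ = (1/2)^(t/t½) = 0.4661 = 46.6%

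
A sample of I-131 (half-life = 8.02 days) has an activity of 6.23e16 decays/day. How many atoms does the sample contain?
N = A/λ = 7.208e17 atoms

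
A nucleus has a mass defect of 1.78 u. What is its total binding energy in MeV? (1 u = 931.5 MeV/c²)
B.E. = Δm × 931.5 = 1658 MeV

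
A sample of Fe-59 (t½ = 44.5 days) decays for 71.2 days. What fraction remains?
N/N₀ = (1/2)^(t/t½) = 0.3299 = 33%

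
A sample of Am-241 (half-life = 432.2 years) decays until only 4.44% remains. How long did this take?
t = t½ × log₂(N₀/N) = 1942 years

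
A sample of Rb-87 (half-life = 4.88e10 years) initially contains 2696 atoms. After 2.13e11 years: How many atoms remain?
N = N₀(1/2)^(t/t½) = 130.9 atoms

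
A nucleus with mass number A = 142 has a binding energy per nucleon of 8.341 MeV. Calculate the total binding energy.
B.E. = 8.341 × 142 = 1184 MeV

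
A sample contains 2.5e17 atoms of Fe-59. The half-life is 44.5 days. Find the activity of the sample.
A = λN = 3.894e15 decays/day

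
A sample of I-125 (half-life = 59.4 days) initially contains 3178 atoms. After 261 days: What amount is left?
N = N₀(1/2)^(t/t½) = 151.2 atoms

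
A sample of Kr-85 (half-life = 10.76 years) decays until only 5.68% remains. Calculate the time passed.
t = t½ × log₂(N₀/N) = 44.52 years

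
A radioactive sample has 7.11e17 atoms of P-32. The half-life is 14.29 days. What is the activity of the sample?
A = λN = 3.449e16 decays/day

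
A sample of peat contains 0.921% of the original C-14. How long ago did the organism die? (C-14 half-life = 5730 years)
Age = t½ × log₂(1/ratio) = 38750 years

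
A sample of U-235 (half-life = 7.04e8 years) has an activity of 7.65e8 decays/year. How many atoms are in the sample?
N = A/λ = 7.77e17 atoms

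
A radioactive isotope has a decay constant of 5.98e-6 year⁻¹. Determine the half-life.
t½ = ln(2)/λ = 1.159e5 years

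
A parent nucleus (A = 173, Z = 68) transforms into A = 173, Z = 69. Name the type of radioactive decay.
ΔA = 0, ΔZ = +1 ⇒ beta-minus decay (β⁻)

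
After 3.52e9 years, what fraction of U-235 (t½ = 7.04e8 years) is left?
N/N₀ = (1/2)^(t/t½) = 0.03125 = 3.12%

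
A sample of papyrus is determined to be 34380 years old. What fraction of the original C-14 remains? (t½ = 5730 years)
N/N₀ = (1/2)^(t/t½) = 0.01562 = 1.56%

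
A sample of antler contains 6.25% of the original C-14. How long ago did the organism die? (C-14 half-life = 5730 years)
Age = t½ × log₂(1/ratio) = 22920 years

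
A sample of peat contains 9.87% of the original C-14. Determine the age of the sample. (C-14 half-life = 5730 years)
Age = t½ × log₂(1/ratio) = 19140 years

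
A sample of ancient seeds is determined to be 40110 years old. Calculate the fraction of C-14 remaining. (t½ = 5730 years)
N/N₀ = (1/2)^(t/t½) = 0.007812 = 0.781%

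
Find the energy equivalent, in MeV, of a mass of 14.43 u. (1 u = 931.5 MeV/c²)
E = mc² = 13440 MeV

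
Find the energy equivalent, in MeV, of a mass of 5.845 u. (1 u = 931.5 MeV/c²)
E = mc² = 5445 MeV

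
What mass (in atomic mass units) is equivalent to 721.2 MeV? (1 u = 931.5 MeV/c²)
m = E/c² = 0.7742 u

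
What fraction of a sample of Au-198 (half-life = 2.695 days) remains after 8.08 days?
N/N₀ = (1/2)^(t/t½) = 0.1252 = 12.5%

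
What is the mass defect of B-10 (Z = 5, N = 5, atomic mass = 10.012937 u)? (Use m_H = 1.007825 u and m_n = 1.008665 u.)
Δm = Z·m_H + N·m_n − M = 0.06951 u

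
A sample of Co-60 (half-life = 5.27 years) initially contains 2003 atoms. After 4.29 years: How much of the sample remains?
N = N₀(1/2)^(t/t½) = 1139 atoms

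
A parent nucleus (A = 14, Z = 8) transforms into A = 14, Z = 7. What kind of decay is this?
ΔA = 0, ΔZ = -1 ⇒ beta-plus decay (β⁺) or electron capture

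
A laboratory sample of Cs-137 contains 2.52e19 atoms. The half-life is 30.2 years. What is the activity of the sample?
A = λN = 5.784e17 decays/year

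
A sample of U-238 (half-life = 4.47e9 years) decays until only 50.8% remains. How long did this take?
t = t½ × log₂(N₀/N) = 4.368e9 years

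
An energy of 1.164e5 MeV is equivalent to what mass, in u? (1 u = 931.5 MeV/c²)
m = E/c² = 125 u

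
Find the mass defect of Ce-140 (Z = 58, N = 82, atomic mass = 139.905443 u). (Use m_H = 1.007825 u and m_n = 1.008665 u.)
Δm = Z·m_H + N·m_n − M = 1.259 u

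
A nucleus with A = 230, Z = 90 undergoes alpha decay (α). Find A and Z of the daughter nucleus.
Daughter: A = 226, Z = 88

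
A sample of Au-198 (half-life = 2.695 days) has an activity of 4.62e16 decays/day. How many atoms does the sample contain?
N = A/λ = 1.796e17 atoms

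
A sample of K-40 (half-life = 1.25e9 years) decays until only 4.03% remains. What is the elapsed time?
t = t½ × log₂(N₀/N) = 5.791e9 years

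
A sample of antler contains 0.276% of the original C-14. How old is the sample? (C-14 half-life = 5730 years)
Age = t½ × log₂(1/ratio) = 48710 years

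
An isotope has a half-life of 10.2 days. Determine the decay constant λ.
λ = ln(2)/t½ = 0.06796 day⁻¹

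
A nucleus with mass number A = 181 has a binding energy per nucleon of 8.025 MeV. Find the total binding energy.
B.E. = 8.025 × 181 = 1453 MeV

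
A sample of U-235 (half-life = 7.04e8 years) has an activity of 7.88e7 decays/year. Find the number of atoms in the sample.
N = A/λ = 8.003e16 atoms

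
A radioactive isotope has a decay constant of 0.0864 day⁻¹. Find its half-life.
t½ = ln(2)/λ = 8.023 days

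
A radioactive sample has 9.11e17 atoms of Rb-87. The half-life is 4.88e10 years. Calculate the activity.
A = λN = 1.294e7 decays/year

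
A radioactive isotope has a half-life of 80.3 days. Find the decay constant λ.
λ = ln(2)/t½ = 0.008632 day⁻¹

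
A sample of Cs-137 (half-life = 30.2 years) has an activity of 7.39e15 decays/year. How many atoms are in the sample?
N = A/λ = 3.22e17 atoms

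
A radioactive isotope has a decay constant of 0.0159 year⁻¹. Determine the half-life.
t½ = ln(2)/λ = 43.59 years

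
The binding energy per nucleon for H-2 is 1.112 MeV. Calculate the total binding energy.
B.E. = 1.112 × 2 = 2.224 MeV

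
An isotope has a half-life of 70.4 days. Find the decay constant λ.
λ = ln(2)/t½ = 0.009846 day⁻¹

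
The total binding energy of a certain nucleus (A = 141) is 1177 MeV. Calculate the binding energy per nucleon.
B.E./A = 1177/141 = 8.348 MeV/nucleon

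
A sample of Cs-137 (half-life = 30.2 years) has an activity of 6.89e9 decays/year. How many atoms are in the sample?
N = A/λ = 3.002e11 atoms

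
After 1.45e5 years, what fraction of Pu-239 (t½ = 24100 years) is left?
N/N₀ = (1/2)^(t/t½) = 0.01545 = 1.54%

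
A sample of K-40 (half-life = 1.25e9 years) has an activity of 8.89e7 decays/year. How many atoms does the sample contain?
N = A/λ = 1.603e17 atoms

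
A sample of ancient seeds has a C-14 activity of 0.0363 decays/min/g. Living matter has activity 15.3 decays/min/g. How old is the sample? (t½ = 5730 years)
Age = t½ × log₂(A₀/A) = 49960 years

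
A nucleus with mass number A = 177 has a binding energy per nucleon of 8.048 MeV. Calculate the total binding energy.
B.E. = 8.048 × 177 = 1424 MeV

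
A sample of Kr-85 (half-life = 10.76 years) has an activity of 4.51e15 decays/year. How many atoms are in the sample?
N = A/λ = 7.001e16 atoms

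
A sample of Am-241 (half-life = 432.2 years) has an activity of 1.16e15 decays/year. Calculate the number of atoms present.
N = A/λ = 7.233e17 atoms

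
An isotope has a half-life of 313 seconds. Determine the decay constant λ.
λ = ln(2)/t½ = 0.002215 second⁻¹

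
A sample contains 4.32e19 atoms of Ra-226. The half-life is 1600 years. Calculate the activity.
A = λN = 1.871e16 decays/year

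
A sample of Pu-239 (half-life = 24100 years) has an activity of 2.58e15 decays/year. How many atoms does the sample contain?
N = A/λ = 8.97e19 atoms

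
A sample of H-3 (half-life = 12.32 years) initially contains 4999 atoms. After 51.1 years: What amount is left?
N = N₀(1/2)^(t/t½) = 282 atoms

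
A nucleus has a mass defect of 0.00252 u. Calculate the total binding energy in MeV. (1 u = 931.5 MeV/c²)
B.E. = Δm × 931.5 = 2.347 MeV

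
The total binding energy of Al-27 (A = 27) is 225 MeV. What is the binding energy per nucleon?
B.E./A = 225/27 = 8.333 MeV/nucleon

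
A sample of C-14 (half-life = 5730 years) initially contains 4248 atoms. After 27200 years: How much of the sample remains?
N = N₀(1/2)^(t/t½) = 158.2 atoms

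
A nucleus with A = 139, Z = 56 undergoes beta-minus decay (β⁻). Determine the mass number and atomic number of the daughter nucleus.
Daughter: A = 139, Z = 57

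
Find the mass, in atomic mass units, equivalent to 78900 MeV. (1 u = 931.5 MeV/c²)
m = E/c² = 84.7 u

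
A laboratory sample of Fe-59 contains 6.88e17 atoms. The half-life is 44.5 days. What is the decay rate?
A = λN = 1.072e16 decays/day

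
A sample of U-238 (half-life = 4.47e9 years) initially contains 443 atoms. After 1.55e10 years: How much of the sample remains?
N = N₀(1/2)^(t/t½) = 40.05 atoms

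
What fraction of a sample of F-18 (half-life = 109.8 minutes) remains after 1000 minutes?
N/N₀ = (1/2)^(t/t½) = 0.001813 = 0.181%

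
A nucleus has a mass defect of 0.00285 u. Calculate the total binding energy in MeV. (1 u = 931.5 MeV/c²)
B.E. = Δm × 931.5 = 2.655 MeV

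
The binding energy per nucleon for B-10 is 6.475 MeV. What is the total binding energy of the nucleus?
B.E. = 6.475 × 10 = 64.75 MeV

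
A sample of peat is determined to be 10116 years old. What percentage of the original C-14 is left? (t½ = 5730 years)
N/N₀ = (1/2)^(t/t½) = 0.2941 = 29.4%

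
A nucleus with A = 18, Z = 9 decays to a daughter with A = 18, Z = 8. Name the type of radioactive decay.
ΔA = 0, ΔZ = -1 ⇒ beta-plus decay (β⁺) or electron capture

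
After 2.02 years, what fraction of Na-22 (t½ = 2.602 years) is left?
N/N₀ = (1/2)^(t/t½) = 0.5839 = 58.4%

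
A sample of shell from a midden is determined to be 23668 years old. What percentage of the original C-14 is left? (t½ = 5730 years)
N/N₀ = (1/2)^(t/t½) = 0.05709 = 5.71%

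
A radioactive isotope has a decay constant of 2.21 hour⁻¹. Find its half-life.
t½ = ln(2)/λ = 0.3136 hours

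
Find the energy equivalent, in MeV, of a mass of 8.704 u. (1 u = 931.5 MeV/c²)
E = mc² = 8108 MeV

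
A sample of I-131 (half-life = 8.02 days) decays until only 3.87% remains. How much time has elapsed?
t = t½ × log₂(N₀/N) = 37.63 days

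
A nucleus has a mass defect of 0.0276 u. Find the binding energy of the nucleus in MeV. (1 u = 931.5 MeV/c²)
B.E. = Δm × 931.5 = 25.71 MeV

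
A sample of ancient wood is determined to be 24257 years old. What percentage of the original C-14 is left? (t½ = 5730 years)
N/N₀ = (1/2)^(t/t½) = 0.05317 = 5.32%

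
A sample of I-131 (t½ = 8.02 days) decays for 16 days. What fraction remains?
N/N₀ = (1/2)^(t/t½) = 0.2509 = 25.1%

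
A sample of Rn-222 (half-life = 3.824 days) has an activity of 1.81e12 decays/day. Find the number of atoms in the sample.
N = A/λ = 9.986e12 atoms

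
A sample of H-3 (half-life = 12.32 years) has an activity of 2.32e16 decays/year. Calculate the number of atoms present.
N = A/λ = 4.124e17 atoms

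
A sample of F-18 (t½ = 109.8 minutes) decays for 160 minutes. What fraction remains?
N/N₀ = (1/2)^(t/t½) = 0.3642 = 36.4%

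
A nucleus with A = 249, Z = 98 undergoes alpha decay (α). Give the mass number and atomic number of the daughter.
Daughter: A = 245, Z = 96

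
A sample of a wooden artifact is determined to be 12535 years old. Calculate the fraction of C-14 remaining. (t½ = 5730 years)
N/N₀ = (1/2)^(t/t½) = 0.2195 = 22%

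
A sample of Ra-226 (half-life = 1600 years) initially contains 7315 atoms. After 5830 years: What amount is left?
N = N₀(1/2)^(t/t½) = 585.2 atoms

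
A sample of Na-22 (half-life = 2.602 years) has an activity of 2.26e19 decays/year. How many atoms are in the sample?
N = A/λ = 8.484e19 atoms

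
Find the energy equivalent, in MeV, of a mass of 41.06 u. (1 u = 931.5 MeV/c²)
E = mc² = 38250 MeV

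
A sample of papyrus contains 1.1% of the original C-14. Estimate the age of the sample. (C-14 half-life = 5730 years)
Age = t½ × log₂(1/ratio) = 37280 years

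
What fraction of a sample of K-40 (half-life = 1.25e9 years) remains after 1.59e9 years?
N/N₀ = (1/2)^(t/t½) = 0.4141 = 41.4%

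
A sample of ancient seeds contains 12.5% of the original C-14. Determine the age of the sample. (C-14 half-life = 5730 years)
Age = t½ × log₂(1/ratio) = 17190 years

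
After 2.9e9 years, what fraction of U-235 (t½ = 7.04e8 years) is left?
N/N₀ = (1/2)^(t/t½) = 0.05754 = 5.75%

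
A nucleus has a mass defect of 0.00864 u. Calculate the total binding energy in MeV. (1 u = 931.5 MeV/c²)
B.E. = Δm × 931.5 = 8.048 MeV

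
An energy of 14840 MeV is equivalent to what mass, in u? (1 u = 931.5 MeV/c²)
m = E/c² = 15.93 u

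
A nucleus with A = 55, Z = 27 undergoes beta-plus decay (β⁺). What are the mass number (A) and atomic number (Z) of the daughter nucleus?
Daughter: A = 55, Z = 26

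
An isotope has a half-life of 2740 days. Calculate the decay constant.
λ = ln(2)/t½ = 2.53e-4 day⁻¹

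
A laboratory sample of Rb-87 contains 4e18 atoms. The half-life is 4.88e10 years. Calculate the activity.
A = λN = 5.682e7 decays/year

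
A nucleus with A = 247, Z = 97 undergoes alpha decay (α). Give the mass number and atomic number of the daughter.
Daughter: A = 243, Z = 95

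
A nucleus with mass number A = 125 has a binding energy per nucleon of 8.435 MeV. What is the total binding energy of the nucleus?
B.E. = 8.435 × 125 = 1054 MeV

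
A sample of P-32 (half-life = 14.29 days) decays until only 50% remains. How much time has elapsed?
t = t½ × log₂(N₀/N) = 14.29 days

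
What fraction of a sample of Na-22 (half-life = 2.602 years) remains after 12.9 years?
N/N₀ = (1/2)^(t/t½) = 0.03218 = 3.22%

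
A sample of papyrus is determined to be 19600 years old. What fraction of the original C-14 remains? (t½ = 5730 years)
N/N₀ = (1/2)^(t/t½) = 0.09339 = 9.34%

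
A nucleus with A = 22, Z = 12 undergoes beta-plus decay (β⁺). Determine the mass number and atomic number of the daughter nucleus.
Daughter: A = 22, Z = 11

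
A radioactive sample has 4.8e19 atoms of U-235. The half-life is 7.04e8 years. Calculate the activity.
A = λN = 4.726e10 decays/year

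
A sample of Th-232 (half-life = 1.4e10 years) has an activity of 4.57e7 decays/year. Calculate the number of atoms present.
N = A/λ = 9.23e17 atoms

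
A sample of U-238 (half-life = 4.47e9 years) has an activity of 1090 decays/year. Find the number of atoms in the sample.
N = A/λ = 7.029e12 atoms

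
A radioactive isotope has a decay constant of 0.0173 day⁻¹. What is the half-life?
t½ = ln(2)/λ = 40.07 days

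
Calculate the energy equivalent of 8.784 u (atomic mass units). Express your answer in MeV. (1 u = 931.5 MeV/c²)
E = mc² = 8182 MeV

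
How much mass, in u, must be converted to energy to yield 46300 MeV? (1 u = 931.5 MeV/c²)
m = E/c² = 49.7 u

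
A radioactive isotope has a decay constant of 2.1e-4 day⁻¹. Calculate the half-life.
t½ = ln(2)/λ = 3301 days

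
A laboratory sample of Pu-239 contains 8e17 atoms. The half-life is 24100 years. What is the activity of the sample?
A = λN = 2.301e13 decays/year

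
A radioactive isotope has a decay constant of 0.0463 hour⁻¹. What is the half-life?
t½ = ln(2)/λ = 14.97 hours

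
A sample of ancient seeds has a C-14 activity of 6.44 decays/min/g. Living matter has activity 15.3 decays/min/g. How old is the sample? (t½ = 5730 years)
Age = t½ × log₂(A₀/A) = 7153 years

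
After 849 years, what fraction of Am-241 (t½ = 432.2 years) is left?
N/N₀ = (1/2)^(t/t½) = 0.2563 = 25.6%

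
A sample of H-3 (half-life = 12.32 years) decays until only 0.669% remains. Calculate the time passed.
t = t½ × log₂(N₀/N) = 89 years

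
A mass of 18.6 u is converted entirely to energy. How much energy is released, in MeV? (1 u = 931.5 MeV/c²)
E = mc² = 17330 MeV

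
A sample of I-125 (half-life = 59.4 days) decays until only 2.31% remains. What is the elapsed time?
t = t½ × log₂(N₀/N) = 322.9 days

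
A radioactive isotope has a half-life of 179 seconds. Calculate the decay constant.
λ = ln(2)/t½ = 0.003872 second⁻¹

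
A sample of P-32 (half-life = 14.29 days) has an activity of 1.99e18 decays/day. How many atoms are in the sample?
N = A/λ = 4.103e19 atoms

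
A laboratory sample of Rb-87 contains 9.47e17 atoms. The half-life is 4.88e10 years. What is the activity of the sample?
A = λN = 1.345e7 decays/year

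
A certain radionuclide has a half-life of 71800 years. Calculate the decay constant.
λ = ln(2)/t½ = 9.654e-6 year⁻¹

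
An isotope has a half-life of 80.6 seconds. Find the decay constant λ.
λ = ln(2)/t½ = 0.0086 second⁻¹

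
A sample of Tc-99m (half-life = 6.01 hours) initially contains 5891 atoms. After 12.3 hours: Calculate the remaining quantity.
N = N₀(1/2)^(t/t½) = 1426 atoms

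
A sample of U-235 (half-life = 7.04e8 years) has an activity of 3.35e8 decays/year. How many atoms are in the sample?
N = A/λ = 3.402e17 atoms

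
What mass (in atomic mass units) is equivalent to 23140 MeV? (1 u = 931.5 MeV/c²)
m = E/c² = 24.84 u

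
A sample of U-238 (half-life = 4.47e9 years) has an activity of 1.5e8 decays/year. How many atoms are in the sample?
N = A/λ = 9.673e17 atoms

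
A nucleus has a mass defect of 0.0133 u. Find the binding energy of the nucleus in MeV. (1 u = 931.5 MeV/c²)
B.E. = Δm × 931.5 = 12.39 MeV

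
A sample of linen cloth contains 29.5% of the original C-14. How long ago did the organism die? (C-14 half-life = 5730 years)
Age = t½ × log₂(1/ratio) = 10090 years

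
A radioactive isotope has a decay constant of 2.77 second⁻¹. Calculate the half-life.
t½ = ln(2)/λ = 0.2502 seconds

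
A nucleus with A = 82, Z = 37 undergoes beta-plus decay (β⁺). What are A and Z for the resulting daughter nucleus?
Daughter: A = 82, Z = 36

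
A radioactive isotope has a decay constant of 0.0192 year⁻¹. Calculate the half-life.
t½ = ln(2)/λ = 36.1 years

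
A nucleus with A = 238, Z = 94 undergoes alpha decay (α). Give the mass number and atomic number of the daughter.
Daughter: A = 234, Z = 92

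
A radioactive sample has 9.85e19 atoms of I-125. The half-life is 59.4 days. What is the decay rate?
A = λN = 1.149e18 decays/day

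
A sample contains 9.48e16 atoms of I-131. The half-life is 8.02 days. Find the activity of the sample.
A = λN = 8.193e15 decays/day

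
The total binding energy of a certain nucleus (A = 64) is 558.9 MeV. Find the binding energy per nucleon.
B.E./A = 558.9/64 = 8.733 MeV/nucleon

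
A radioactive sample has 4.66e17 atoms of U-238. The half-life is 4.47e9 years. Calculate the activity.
A = λN = 7.226e7 decays/year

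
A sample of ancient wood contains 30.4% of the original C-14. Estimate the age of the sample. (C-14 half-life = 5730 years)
Age = t½ × log₂(1/ratio) = 9843 years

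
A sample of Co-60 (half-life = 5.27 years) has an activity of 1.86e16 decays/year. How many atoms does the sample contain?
N = A/λ = 1.414e17 atoms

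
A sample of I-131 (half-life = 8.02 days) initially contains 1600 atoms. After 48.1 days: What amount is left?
N = N₀(1/2)^(t/t½) = 25.04 atoms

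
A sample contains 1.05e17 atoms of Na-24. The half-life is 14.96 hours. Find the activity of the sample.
A = λN = 4.865e15 decays/hour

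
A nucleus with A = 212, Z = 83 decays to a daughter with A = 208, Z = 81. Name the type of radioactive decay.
ΔA = -4, ΔZ = -2 ⇒ alpha decay (α)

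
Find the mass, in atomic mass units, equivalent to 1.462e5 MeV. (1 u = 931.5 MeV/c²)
m = E/c² = 157 u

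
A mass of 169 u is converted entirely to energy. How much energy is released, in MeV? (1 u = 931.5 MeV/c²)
E = mc² = 1.574e5 MeV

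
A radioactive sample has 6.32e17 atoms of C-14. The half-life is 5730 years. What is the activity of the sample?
A = λN = 7.645e13 decays/year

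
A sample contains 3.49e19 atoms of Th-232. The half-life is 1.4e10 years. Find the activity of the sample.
A = λN = 1.728e9 decays/year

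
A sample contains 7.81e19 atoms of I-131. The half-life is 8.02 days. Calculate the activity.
A = λN = 6.75e18 decays/day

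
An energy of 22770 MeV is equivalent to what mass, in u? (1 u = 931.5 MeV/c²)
m = E/c² = 24.44 u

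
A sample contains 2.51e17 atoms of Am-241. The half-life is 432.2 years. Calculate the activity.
A = λN = 4.025e14 decays/year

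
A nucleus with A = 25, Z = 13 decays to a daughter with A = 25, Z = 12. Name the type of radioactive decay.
ΔA = 0, ΔZ = -1 ⇒ beta-plus decay (β⁺) or electron capture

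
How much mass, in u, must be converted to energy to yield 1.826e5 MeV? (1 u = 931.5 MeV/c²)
m = E/c² = 196 u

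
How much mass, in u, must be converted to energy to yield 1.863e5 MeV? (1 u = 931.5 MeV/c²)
m = E/c² = 200 u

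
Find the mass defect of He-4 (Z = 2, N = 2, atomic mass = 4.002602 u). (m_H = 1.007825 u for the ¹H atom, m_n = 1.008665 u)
Δm = Z·m_H + N·m_n − M = 0.03038 u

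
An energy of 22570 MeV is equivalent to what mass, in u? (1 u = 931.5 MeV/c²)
m = E/c² = 24.23 u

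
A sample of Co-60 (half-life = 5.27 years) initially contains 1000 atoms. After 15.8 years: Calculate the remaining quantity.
N = N₀(1/2)^(t/t½) = 125.2 atoms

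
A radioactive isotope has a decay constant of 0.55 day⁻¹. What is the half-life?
t½ = ln(2)/λ = 1.26 days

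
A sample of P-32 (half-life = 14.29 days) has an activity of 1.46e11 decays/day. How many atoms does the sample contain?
N = A/λ = 3.01e12 atoms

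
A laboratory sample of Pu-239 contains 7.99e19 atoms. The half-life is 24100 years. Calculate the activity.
A = λN = 2.298e15 decays/year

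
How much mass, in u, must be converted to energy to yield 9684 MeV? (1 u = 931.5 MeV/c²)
m = E/c² = 10.4 u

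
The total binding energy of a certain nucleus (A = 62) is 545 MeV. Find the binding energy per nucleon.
B.E./A = 545/62 = 8.79 MeV/nucleon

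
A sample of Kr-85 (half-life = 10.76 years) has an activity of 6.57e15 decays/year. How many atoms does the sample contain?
N = A/λ = 1.02e17 atoms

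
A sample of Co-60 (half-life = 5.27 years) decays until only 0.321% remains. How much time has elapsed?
t = t½ × log₂(N₀/N) = 43.65 years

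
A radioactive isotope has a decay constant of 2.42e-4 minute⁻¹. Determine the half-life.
t½ = ln(2)/λ = 2864 minutes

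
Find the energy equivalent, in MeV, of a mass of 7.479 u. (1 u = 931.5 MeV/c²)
E = mc² = 6967 MeV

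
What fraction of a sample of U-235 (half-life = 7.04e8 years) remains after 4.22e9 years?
N/N₀ = (1/2)^(t/t½) = 0.01569 = 1.57%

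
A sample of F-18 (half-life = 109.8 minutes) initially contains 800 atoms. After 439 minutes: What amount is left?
N = N₀(1/2)^(t/t½) = 50.06 atoms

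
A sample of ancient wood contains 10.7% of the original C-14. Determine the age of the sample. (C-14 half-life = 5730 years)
Age = t½ × log₂(1/ratio) = 18480 years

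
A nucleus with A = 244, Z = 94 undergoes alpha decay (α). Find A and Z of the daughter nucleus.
Daughter: A = 240, Z = 92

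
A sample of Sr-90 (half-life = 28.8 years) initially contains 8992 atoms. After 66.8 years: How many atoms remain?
N = N₀(1/2)^(t/t½) = 1801 atoms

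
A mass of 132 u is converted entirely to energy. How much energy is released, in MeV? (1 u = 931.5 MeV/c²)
E = mc² = 1.23e5 MeV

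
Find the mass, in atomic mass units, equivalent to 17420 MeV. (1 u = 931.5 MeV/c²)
m = E/c² = 18.7 u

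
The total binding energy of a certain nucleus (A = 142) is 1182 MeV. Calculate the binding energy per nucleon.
B.E./A = 1182/142 = 8.324 MeV/nucleon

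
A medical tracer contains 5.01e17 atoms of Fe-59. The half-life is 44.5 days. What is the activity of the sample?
A = λN = 7.804e15 decays/day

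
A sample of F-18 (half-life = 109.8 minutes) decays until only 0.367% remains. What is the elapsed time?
t = t½ × log₂(N₀/N) = 888.3 minutes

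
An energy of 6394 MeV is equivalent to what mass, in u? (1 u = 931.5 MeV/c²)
m = E/c² = 6.864 u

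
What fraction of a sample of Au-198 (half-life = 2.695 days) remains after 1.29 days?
N/N₀ = (1/2)^(t/t½) = 0.7176 = 71.8%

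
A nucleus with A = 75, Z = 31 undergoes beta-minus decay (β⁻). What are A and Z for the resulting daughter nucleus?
Daughter: A = 75, Z = 32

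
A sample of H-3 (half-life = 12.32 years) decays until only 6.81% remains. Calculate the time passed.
t = t½ × log₂(N₀/N) = 47.75 years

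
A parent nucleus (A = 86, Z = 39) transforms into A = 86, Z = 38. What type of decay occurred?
ΔA = 0, ΔZ = -1 ⇒ beta-plus decay (β⁺) or electron capture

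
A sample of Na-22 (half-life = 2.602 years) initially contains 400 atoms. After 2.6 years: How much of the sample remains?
N = N₀(1/2)^(t/t½) = 200.1 atoms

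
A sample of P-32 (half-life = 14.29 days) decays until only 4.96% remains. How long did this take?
t = t½ × log₂(N₀/N) = 61.93 days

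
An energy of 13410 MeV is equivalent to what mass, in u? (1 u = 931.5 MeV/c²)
m = E/c² = 14.4 u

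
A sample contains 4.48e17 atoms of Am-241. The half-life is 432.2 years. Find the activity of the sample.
A = λN = 7.185e14 decays/year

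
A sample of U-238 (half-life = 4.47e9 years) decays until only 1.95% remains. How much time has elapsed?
t = t½ × log₂(N₀/N) = 2.539e10 years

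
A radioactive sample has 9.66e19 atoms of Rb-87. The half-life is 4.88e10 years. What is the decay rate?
A = λN = 1.372e9 decays/year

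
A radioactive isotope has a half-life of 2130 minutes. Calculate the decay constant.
λ = ln(2)/t½ = 3.254e-4 minute⁻¹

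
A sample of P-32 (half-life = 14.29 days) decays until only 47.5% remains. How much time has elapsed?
t = t½ × log₂(N₀/N) = 15.35 days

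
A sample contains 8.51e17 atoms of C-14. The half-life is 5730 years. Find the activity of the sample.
A = λN = 1.029e14 decays/year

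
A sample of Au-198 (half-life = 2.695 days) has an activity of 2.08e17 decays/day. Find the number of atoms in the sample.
N = A/λ = 8.087e17 atoms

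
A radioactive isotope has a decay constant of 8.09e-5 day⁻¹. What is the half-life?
t½ = ln(2)/λ = 8568 days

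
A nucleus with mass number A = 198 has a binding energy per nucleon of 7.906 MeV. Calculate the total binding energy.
B.E. = 7.906 × 198 = 1565 MeV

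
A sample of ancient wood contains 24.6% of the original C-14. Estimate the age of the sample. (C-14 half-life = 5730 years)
Age = t½ × log₂(1/ratio) = 11590 years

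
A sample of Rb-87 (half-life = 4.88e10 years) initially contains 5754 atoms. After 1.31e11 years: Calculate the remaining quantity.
N = N₀(1/2)^(t/t½) = 895.1 atoms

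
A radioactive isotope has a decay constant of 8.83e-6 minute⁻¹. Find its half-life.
t½ = ln(2)/λ = 78500 minutes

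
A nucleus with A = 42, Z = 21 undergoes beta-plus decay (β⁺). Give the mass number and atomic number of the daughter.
Daughter: A = 42, Z = 20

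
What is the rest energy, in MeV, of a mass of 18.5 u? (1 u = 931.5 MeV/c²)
E = mc² = 17230 MeV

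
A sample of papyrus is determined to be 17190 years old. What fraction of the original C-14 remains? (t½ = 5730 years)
N/N₀ = (1/2)^(t/t½) = 0.125 = 12.5%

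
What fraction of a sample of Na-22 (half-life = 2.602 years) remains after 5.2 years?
N/N₀ = (1/2)^(t/t½) = 0.2503 = 25%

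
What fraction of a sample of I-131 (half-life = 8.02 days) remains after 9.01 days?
N/N₀ = (1/2)^(t/t½) = 0.459 = 45.9%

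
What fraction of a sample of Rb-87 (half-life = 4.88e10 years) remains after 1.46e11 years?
N/N₀ = (1/2)^(t/t½) = 0.1257 = 12.6%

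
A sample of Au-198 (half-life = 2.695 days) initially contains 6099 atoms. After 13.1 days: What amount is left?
N = N₀(1/2)^(t/t½) = 209.9 atoms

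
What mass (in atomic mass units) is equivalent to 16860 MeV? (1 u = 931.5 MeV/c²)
m = E/c² = 18.1 u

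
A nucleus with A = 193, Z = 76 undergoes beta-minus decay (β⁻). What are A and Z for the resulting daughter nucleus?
Daughter: A = 193, Z = 77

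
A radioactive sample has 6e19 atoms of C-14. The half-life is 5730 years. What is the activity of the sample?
A = λN = 7.258e15 decays/year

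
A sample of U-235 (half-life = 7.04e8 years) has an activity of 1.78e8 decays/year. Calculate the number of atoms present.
N = A/λ = 1.808e17 atoms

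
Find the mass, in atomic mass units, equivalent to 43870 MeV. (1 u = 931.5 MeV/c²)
m = E/c² = 47.1 u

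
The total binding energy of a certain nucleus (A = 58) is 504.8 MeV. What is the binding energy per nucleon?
B.E./A = 504.8/58 = 8.703 MeV/nucleon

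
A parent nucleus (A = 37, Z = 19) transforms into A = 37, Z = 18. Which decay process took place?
ΔA = 0, ΔZ = -1 ⇒ beta-plus decay (β⁺) or electron capture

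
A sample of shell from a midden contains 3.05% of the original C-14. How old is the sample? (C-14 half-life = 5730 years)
Age = t½ × log₂(1/ratio) = 28850 years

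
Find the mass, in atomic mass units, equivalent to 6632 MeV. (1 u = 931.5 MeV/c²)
m = E/c² = 7.12 u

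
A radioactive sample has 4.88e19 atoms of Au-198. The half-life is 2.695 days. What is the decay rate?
A = λN = 1.255e19 decays/day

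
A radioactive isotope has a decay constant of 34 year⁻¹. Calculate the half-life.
t½ = ln(2)/λ = 0.02039 years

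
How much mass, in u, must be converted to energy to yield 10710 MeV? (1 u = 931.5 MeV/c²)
m = E/c² = 11.5 u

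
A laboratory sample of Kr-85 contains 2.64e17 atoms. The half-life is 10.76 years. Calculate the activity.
A = λN = 1.701e16 decays/year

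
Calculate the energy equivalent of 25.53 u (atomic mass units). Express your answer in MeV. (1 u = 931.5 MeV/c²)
E = mc² = 23780 MeV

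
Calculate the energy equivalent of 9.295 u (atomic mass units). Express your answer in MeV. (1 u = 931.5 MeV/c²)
E = mc² = 8658 MeV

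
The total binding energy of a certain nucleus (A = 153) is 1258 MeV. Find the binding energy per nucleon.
B.E./A = 1258/153 = 8.222 MeV/nucleon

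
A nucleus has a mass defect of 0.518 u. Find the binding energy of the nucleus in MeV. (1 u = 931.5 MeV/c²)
B.E. = Δm × 931.5 = 482.5 MeV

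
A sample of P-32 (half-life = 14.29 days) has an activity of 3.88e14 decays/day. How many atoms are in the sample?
N = A/λ = 7.999e15 atoms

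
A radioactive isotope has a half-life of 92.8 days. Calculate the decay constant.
λ = ln(2)/t½ = 0.007469 day⁻¹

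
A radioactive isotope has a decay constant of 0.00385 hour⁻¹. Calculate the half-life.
t½ = ln(2)/λ = 180 hours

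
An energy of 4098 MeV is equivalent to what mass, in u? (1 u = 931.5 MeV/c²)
m = E/c² = 4.399 u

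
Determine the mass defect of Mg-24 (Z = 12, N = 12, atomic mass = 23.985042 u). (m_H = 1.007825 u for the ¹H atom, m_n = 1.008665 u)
Δm = Z·m_H + N·m_n − M = 0.2128 u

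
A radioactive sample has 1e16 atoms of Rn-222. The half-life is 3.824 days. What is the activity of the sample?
A = λN = 1.813e15 decays/day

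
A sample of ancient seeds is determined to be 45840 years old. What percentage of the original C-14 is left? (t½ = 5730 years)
N/N₀ = (1/2)^(t/t½) = 0.003906 = 0.391%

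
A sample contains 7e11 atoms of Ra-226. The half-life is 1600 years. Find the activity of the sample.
A = λN = 3.033e8 decays/year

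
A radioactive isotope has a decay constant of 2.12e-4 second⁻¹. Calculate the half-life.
t½ = ln(2)/λ = 3270 seconds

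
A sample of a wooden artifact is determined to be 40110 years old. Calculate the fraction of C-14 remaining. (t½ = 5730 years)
N/N₀ = (1/2)^(t/t½) = 0.007812 = 0.781%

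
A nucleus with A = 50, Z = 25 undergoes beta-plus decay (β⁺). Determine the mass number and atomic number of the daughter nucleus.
Daughter: A = 50, Z = 24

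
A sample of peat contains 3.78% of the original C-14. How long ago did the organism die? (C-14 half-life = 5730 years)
Age = t½ × log₂(1/ratio) = 27080 years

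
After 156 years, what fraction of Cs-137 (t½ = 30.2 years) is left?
N/N₀ = (1/2)^(t/t½) = 0.02786 = 2.79%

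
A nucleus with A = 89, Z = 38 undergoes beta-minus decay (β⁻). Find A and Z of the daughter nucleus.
Daughter: A = 89, Z = 39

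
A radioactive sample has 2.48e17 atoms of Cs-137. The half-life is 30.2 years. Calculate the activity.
A = λN = 5.692e15 decays/year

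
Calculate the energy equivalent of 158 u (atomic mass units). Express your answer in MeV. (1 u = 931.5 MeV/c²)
E = mc² = 1.472e5 MeV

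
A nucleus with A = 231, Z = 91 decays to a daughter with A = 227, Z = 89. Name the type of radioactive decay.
ΔA = -4, ΔZ = -2 ⇒ alpha decay (α)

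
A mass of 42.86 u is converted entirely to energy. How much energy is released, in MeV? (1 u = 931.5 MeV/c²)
E = mc² = 39920 MeV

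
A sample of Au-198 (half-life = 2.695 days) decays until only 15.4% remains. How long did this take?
t = t½ × log₂(N₀/N) = 7.274 days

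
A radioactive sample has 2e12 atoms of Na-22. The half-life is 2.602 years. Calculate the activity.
A = λN = 5.328e11 decays/year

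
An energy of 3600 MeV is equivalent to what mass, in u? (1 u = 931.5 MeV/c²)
m = E/c² = 3.865 u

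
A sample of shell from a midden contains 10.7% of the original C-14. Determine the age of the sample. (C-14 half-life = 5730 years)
Age = t½ × log₂(1/ratio) = 18480 years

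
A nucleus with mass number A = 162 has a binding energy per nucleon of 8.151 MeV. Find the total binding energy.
B.E. = 8.151 × 162 = 1320 MeV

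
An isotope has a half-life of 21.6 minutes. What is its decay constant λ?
λ = ln(2)/t½ = 0.03209 minute⁻¹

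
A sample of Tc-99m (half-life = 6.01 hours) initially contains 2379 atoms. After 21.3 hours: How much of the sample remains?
N = N₀(1/2)^(t/t½) = 203.9 atoms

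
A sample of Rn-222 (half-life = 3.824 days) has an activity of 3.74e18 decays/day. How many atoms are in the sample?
N = A/λ = 2.063e19 atoms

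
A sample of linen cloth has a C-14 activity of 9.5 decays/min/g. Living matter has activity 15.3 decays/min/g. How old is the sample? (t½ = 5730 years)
Age = t½ × log₂(A₀/A) = 3940 years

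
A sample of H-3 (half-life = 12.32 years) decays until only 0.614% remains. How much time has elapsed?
t = t½ × log₂(N₀/N) = 90.52 years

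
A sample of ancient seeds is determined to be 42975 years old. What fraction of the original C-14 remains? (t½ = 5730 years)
N/N₀ = (1/2)^(t/t½) = 0.005524 = 0.552%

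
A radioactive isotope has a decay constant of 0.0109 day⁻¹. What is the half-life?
t½ = ln(2)/λ = 63.59 days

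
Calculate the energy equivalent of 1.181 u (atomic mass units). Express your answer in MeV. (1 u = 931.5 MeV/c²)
E = mc² = 1100 MeV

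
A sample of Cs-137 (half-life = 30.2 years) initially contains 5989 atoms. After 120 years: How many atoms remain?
N = N₀(1/2)^(t/t½) = 381.2 atoms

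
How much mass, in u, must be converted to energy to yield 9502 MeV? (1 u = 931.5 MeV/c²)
m = E/c² = 10.2 u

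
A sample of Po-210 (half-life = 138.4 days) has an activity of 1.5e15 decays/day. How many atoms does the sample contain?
N = A/λ = 2.995e17 atoms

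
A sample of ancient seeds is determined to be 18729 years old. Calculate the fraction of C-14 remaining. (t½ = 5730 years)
N/N₀ = (1/2)^(t/t½) = 0.1038 = 10.4%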